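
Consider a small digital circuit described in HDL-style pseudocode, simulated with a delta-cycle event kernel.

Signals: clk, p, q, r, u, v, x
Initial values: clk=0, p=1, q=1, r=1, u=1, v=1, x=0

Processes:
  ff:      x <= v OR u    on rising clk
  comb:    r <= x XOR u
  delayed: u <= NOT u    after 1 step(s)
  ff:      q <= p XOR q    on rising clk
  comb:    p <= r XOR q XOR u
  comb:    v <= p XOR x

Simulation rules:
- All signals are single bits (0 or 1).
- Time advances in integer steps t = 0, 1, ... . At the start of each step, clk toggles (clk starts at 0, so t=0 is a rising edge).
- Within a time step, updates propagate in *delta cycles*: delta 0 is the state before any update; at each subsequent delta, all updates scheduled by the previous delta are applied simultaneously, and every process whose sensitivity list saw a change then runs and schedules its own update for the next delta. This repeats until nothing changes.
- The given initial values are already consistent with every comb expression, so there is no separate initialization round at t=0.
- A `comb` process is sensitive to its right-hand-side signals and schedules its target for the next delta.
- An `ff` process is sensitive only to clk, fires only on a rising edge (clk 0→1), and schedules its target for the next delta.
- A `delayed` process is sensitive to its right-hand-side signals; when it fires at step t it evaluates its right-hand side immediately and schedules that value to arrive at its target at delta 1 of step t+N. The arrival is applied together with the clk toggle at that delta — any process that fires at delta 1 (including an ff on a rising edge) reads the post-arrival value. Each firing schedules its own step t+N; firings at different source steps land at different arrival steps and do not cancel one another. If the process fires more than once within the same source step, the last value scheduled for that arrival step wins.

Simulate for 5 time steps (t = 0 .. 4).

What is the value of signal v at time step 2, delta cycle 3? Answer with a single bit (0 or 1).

[bits: u,r,x,v,clk,p,q]
t=0: Δ0=1101011 Δ1=1101111 Δ2=1111110 Δ3=1010100 Δ4=1011110 Δ5=1010110 | 5Δ
t=1: Δ0=1010110 Δ1=1010010 | 1Δ
t=2: Δ0=1010010 Δ1=1010110 Δ2=1010111 Δ3=1010101 Δ4=1011101 | 4Δ
t=3: Δ0=1011101 Δ1=1011001 | 1Δ
t=4: Δ0=1011001 Δ1=1011101 | 1Δ

0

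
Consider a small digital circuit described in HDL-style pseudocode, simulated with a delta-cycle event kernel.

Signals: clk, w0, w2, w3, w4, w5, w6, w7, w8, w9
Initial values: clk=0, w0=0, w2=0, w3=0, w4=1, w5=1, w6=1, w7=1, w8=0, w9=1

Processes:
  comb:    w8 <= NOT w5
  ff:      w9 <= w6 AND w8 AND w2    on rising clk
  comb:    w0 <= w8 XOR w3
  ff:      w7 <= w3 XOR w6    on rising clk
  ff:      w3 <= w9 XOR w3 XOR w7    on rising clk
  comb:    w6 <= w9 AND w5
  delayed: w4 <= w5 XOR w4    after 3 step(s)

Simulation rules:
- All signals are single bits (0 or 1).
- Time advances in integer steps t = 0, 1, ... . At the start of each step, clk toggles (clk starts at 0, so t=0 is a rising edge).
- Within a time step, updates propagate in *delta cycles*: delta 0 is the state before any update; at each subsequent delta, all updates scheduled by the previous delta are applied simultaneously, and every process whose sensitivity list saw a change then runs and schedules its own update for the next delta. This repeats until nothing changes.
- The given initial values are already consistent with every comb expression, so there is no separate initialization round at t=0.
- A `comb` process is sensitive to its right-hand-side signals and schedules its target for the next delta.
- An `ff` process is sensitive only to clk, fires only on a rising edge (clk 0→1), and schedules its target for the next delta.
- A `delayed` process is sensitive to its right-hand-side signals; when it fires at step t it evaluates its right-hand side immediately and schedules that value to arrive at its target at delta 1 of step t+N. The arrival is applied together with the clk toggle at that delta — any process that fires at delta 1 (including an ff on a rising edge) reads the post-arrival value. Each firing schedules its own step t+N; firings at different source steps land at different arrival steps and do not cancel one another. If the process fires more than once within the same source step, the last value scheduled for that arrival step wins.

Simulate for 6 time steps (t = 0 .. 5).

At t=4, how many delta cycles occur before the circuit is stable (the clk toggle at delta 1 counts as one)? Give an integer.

[bits: w6,clk,w4,w2,w5,w3,w7,w8,w0,w9]
t=0: Δ0=1010101001 Δ1=1110101001 Δ2=1110101000 Δ3=0110101000 | 3Δ
t=1: Δ0=0110101000 Δ1=0010101000 | 1Δ
t=2: Δ0=0010101000 Δ1=0110101000 Δ2=0110110000 Δ3=0110110010 | 3Δ
t=3: Δ0=0110110010 Δ1=0010110010 | 1Δ
t=4: Δ0=0010110010 Δ1=0110110010 Δ2=0110111010 | 2Δ
t=5: Δ0=0110111010 Δ1=0010111010 | 1Δ

2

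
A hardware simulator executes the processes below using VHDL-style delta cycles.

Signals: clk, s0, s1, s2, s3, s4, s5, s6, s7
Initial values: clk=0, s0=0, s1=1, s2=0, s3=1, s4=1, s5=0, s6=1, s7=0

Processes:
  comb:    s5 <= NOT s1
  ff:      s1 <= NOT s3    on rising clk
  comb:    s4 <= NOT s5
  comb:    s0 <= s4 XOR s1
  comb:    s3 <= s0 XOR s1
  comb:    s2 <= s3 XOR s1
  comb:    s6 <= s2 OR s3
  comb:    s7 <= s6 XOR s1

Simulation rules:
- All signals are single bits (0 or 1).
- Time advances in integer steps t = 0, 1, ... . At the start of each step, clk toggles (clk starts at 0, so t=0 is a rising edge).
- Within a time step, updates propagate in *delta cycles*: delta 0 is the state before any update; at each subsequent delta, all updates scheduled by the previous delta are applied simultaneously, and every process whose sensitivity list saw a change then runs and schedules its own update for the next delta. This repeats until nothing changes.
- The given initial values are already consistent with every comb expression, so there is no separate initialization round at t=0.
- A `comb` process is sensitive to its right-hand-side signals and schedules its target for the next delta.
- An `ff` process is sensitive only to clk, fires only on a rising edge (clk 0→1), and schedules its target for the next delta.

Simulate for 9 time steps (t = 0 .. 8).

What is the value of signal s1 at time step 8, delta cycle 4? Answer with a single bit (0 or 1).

t=0 Δ0: s6=1 s7=0 s1=1 clk=0 s4=1 s2=0 s0=0 s3=1 s5=0
  Δ1: clk:0→1
  Δ2: s1:1→0
  Δ3: s7:0→1, s2:0→1, s0:0→1, s3:1→0, s5:0→1
  Δ4: s4:1→0, s2:1→0, s3:0→1
  Δ5: s2:0→1, s0:1→0
  Δ6: s3:1→0
  Δ7: s2:1→0
  Δ8: s6:1→0
  Δ9: s7:1→0
  (9Δ to stable)
t=1 Δ0: s6=0 s7=0 s1=0 clk=1 s4=0 s2=0 s0=0 s3=0 s5=1
  Δ1: clk:1→0
  (1Δ to stable)
t=2 Δ0: s6=0 s7=0 s1=0 clk=0 s4=0 s2=0 s0=0 s3=0 s5=1
  Δ1: clk:0→1
  Δ2: s1:0→1
  Δ3: s7:0→1, s2:0→1, s0:0→1, s3:0→1, s5:1→0
  Δ4: s6:0→1, s4:0→1, s2:1→0, s3:1→0
  Δ5: s6:1→0, s7:1→0, s2:0→1, s0:1→0
  Δ6: s6:0→1, s7:0→1, s3:0→1
  Δ7: s7:1→0, s2:1→0
  (7Δ to stable)
t=3 Δ0: s6=1 s7=0 s1=1 clk=1 s4=1 s2=0 s0=0 s3=1 s5=0
  Δ1: clk:1→0
  (1Δ to stable)
t=4 Δ0: s6=1 s7=0 s1=1 clk=0 s4=1 s2=0 s0=0 s3=1 s5=0
  Δ1: clk:0→1
  Δ2: s1:1→0
  Δ3: s7:0→1, s2:0→1, s0:0→1, s3:1→0, s5:0→1
  Δ4: s4:1→0, s2:1→0, s3:0→1
  Δ5: s2:0→1, s0:1→0
  Δ6: s3:1→0
  Δ7: s2:1→0
  Δ8: s6:1→0
  Δ9: s7:1→0
  (9Δ to stable)
t=5 Δ0: s6=0 s7=0 s1=0 clk=1 s4=0 s2=0 s0=0 s3=0 s5=1
  Δ1: clk:1→0
  (1Δ to stable)
t=6 Δ0: s6=0 s7=0 s1=0 clk=0 s4=0 s2=0 s0=0 s3=0 s5=1
  Δ1: clk:0→1
  Δ2: s1:0→1
  Δ3: s7:0→1, s2:0→1, s0:0→1, s3:0→1, s5:1→0
  Δ4: s6:0→1, s4:0→1, s2:1→0, s3:1→0
  Δ5: s6:1→0, s7:1→0, s2:0→1, s0:1→0
  Δ6: s6:0→1, s7:0→1, s3:0→1
  Δ7: s7:1→0, s2:1→0
  (7Δ to stable)
t=7 Δ0: s6=1 s7=0 s1=1 clk=1 s4=1 s2=0 s0=0 s3=1 s5=0
  Δ1: clk:1→0
  (1Δ to stable)
t=8 Δ0: s6=1 s7=0 s1=1 clk=0 s4=1 s2=0 s0=0 s3=1 s5=0
  Δ1: clk:0→1
  Δ2: s1:1→0
  Δ3: s7:0→1, s2:0→1, s0:0→1, s3:1→0, s5:0→1
  Δ4: s4:1→0, s2:1→0, s3:0→1
  Δ5: s2:0→1, s0:1→0
  Δ6: s3:1→0
  Δ7: s2:1→0
  Δ8: s6:1→0
  Δ9: s7:1→0
  (9Δ to stable)

0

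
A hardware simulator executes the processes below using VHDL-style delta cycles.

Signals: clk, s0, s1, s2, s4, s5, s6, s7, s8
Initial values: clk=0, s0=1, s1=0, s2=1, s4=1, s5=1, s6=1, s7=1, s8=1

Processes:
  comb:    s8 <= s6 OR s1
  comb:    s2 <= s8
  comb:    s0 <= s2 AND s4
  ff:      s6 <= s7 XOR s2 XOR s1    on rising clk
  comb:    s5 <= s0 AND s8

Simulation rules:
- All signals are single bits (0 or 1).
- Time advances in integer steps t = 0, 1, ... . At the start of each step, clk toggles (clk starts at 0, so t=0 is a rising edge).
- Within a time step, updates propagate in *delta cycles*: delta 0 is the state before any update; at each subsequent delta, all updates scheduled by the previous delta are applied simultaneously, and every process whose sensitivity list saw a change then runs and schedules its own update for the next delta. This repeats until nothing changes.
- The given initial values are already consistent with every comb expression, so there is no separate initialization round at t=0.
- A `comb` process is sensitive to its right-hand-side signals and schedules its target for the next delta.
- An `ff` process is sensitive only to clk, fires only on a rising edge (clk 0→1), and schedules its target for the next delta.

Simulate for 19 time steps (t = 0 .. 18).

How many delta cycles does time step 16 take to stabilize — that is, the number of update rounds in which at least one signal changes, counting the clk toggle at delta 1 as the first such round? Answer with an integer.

t0.Δ0 s4=1 s8=1 s6=1 s2=1 s1=0 s0=1 s7=1 clk=0 s5=1
t0.Δ1 s4=1 s8=1 s6=1 s2=1 s1=0 s0=1 s7=1 clk=1 s5=1
t0.Δ2 s4=1 s8=1 s6=0 s2=1 s1=0 s0=1 s7=1 clk=1 s5=1
t0.Δ3 s4=1 s8=0 s6=0 s2=1 s1=0 s0=1 s7=1 clk=1 s5=1
t0.Δ4 s4=1 s8=0 s6=0 s2=0 s1=0 s0=1 s7=1 clk=1 s5=0
t0.Δ5 s4=1 s8=0 s6=0 s2=0 s1=0 s0=0 s7=1 clk=1 s5=0
t1.Δ0 s4=1 s8=0 s6=0 s2=0 s1=0 s0=0 s7=1 clk=1 s5=0
t1.Δ1 s4=1 s8=0 s6=0 s2=0 s1=0 s0=0 s7=1 clk=0 s5=0
t2.Δ0 s4=1 s8=0 s6=0 s2=0 s1=0 s0=0 s7=1 clk=0 s5=0
t2.Δ1 s4=1 s8=0 s6=0 s2=0 s1=0 s0=0 s7=1 clk=1 s5=0
t2.Δ2 s4=1 s8=0 s6=1 s2=0 s1=0 s0=0 s7=1 clk=1 s5=0
t2.Δ3 s4=1 s8=1 s6=1 s2=0 s1=0 s0=0 s7=1 clk=1 s5=0
t2.Δ4 s4=1 s8=1 s6=1 s2=1 s1=0 s0=0 s7=1 clk=1 s5=0
t2.Δ5 s4=1 s8=1 s6=1 s2=1 s1=0 s0=1 s7=1 clk=1 s5=0
t2.Δ6 s4=1 s8=1 s6=1 s2=1 s1=0 s0=1 s7=1 clk=1 s5=1
t3.Δ0 s4=1 s8=1 s6=1 s2=1 s1=0 s0=1 s7=1 clk=1 s5=1
t3.Δ1 s4=1 s8=1 s6=1 s2=1 s1=0 s0=1 s7=1 clk=0 s5=1
t4.Δ0 s4=1 s8=1 s6=1 s2=1 s1=0 s0=1 s7=1 clk=0 s5=1
t4.Δ1 s4=1 s8=1 s6=1 s2=1 s1=0 s0=1 s7=1 clk=1 s5=1
t4.Δ2 s4=1 s8=1 s6=0 s2=1 s1=0 s0=1 s7=1 clk=1 s5=1
t4.Δ3 s4=1 s8=0 s6=0 s2=1 s1=0 s0=1 s7=1 clk=1 s5=1
t4.Δ4 s4=1 s8=0 s6=0 s2=0 s1=0 s0=1 s7=1 clk=1 s5=0
t4.Δ5 s4=1 s8=0 s6=0 s2=0 s1=0 s0=0 s7=1 clk=1 s5=0
t5.Δ0 s4=1 s8=0 s6=0 s2=0 s1=0 s0=0 s7=1 clk=1 s5=0
t5.Δ1 s4=1 s8=0 s6=0 s2=0 s1=0 s0=0 s7=1 clk=0 s5=0
t6.Δ0 s4=1 s8=0 s6=0 s2=0 s1=0 s0=0 s7=1 clk=0 s5=0
t6.Δ1 s4=1 s8=0 s6=0 s2=0 s1=0 s0=0 s7=1 clk=1 s5=0
t6.Δ2 s4=1 s8=0 s6=1 s2=0 s1=0 s0=0 s7=1 clk=1 s5=0
t6.Δ3 s4=1 s8=1 s6=1 s2=0 s1=0 s0=0 s7=1 clk=1 s5=0
t6.Δ4 s4=1 s8=1 s6=1 s2=1 s1=0 s0=0 s7=1 clk=1 s5=0
t6.Δ5 s4=1 s8=1 s6=1 s2=1 s1=0 s0=1 s7=1 clk=1 s5=0
t6.Δ6 s4=1 s8=1 s6=1 s2=1 s1=0 s0=1 s7=1 clk=1 s5=1
t7.Δ0 s4=1 s8=1 s6=1 s2=1 s1=0 s0=1 s7=1 clk=1 s5=1
t7.Δ1 s4=1 s8=1 s6=1 s2=1 s1=0 s0=1 s7=1 clk=0 s5=1
t8.Δ0 s4=1 s8=1 s6=1 s2=1 s1=0 s0=1 s7=1 clk=0 s5=1
t8.Δ1 s4=1 s8=1 s6=1 s2=1 s1=0 s0=1 s7=1 clk=1 s5=1
t8.Δ2 s4=1 s8=1 s6=0 s2=1 s1=0 s0=1 s7=1 clk=1 s5=1
t8.Δ3 s4=1 s8=0 s6=0 s2=1 s1=0 s0=1 s7=1 clk=1 s5=1
t8.Δ4 s4=1 s8=0 s6=0 s2=0 s1=0 s0=1 s7=1 clk=1 s5=0
t8.Δ5 s4=1 s8=0 s6=0 s2=0 s1=0 s0=0 s7=1 clk=1 s5=0
t9.Δ0 s4=1 s8=0 s6=0 s2=0 s1=0 s0=0 s7=1 clk=1 s5=0
t9.Δ1 s4=1 s8=0 s6=0 s2=0 s1=0 s0=0 s7=1 clk=0 s5=0
t10.Δ0 s4=1 s8=0 s6=0 s2=0 s1=0 s0=0 s7=1 clk=0 s5=0
t10.Δ1 s4=1 s8=0 s6=0 s2=0 s1=0 s0=0 s7=1 clk=1 s5=0
t10.Δ2 s4=1 s8=0 s6=1 s2=0 s1=0 s0=0 s7=1 clk=1 s5=0
t10.Δ3 s4=1 s8=1 s6=1 s2=0 s1=0 s0=0 s7=1 clk=1 s5=0
t10.Δ4 s4=1 s8=1 s6=1 s2=1 s1=0 s0=0 s7=1 clk=1 s5=0
t10.Δ5 s4=1 s8=1 s6=1 s2=1 s1=0 s0=1 s7=1 clk=1 s5=0
t10.Δ6 s4=1 s8=1 s6=1 s2=1 s1=0 s0=1 s7=1 clk=1 s5=1
t11.Δ0 s4=1 s8=1 s6=1 s2=1 s1=0 s0=1 s7=1 clk=1 s5=1
t11.Δ1 s4=1 s8=1 s6=1 s2=1 s1=0 s0=1 s7=1 clk=0 s5=1
t12.Δ0 s4=1 s8=1 s6=1 s2=1 s1=0 s0=1 s7=1 clk=0 s5=1
t12.Δ1 s4=1 s8=1 s6=1 s2=1 s1=0 s0=1 s7=1 clk=1 s5=1
t12.Δ2 s4=1 s8=1 s6=0 s2=1 s1=0 s0=1 s7=1 clk=1 s5=1
t12.Δ3 s4=1 s8=0 s6=0 s2=1 s1=0 s0=1 s7=1 clk=1 s5=1
t12.Δ4 s4=1 s8=0 s6=0 s2=0 s1=0 s0=1 s7=1 clk=1 s5=0
t12.Δ5 s4=1 s8=0 s6=0 s2=0 s1=0 s0=0 s7=1 clk=1 s5=0
t13.Δ0 s4=1 s8=0 s6=0 s2=0 s1=0 s0=0 s7=1 clk=1 s5=0
t13.Δ1 s4=1 s8=0 s6=0 s2=0 s1=0 s0=0 s7=1 clk=0 s5=0
t14.Δ0 s4=1 s8=0 s6=0 s2=0 s1=0 s0=0 s7=1 clk=0 s5=0
t14.Δ1 s4=1 s8=0 s6=0 s2=0 s1=0 s0=0 s7=1 clk=1 s5=0
t14.Δ2 s4=1 s8=0 s6=1 s2=0 s1=0 s0=0 s7=1 clk=1 s5=0
t14.Δ3 s4=1 s8=1 s6=1 s2=0 s1=0 s0=0 s7=1 clk=1 s5=0
t14.Δ4 s4=1 s8=1 s6=1 s2=1 s1=0 s0=0 s7=1 clk=1 s5=0
t14.Δ5 s4=1 s8=1 s6=1 s2=1 s1=0 s0=1 s7=1 clk=1 s5=0
t14.Δ6 s4=1 s8=1 s6=1 s2=1 s1=0 s0=1 s7=1 clk=1 s5=1
t15.Δ0 s4=1 s8=1 s6=1 s2=1 s1=0 s0=1 s7=1 clk=1 s5=1
t15.Δ1 s4=1 s8=1 s6=1 s2=1 s1=0 s0=1 s7=1 clk=0 s5=1
t16.Δ0 s4=1 s8=1 s6=1 s2=1 s1=0 s0=1 s7=1 clk=0 s5=1
t16.Δ1 s4=1 s8=1 s6=1 s2=1 s1=0 s0=1 s7=1 clk=1 s5=1
t16.Δ2 s4=1 s8=1 s6=0 s2=1 s1=0 s0=1 s7=1 clk=1 s5=1
t16.Δ3 s4=1 s8=0 s6=0 s2=1 s1=0 s0=1 s7=1 clk=1 s5=1
t16.Δ4 s4=1 s8=0 s6=0 s2=0 s1=0 s0=1 s7=1 clk=1 s5=0
t16.Δ5 s4=1 s8=0 s6=0 s2=0 s1=0 s0=0 s7=1 clk=1 s5=0
t17.Δ0 s4=1 s8=0 s6=0 s2=0 s1=0 s0=0 s7=1 clk=1 s5=0
t17.Δ1 s4=1 s8=0 s6=0 s2=0 s1=0 s0=0 s7=1 clk=0 s5=0
t18.Δ0 s4=1 s8=0 s6=0 s2=0 s1=0 s0=0 s7=1 clk=0 s5=0
t18.Δ1 s4=1 s8=0 s6=0 s2=0 s1=0 s0=0 s7=1 clk=1 s5=0
t18.Δ2 s4=1 s8=0 s6=1 s2=0 s1=0 s0=0 s7=1 clk=1 s5=0
t18.Δ3 s4=1 s8=1 s6=1 s2=0 s1=0 s0=0 s7=1 clk=1 s5=0
t18.Δ4 s4=1 s8=1 s6=1 s2=1 s1=0 s0=0 s7=1 clk=1 s5=0
t18.Δ5 s4=1 s8=1 s6=1 s2=1 s1=0 s0=1 s7=1 clk=1 s5=0
t18.Δ6 s4=1 s8=1 s6=1 s2=1 s1=0 s0=1 s7=1 clk=1 s5=1

5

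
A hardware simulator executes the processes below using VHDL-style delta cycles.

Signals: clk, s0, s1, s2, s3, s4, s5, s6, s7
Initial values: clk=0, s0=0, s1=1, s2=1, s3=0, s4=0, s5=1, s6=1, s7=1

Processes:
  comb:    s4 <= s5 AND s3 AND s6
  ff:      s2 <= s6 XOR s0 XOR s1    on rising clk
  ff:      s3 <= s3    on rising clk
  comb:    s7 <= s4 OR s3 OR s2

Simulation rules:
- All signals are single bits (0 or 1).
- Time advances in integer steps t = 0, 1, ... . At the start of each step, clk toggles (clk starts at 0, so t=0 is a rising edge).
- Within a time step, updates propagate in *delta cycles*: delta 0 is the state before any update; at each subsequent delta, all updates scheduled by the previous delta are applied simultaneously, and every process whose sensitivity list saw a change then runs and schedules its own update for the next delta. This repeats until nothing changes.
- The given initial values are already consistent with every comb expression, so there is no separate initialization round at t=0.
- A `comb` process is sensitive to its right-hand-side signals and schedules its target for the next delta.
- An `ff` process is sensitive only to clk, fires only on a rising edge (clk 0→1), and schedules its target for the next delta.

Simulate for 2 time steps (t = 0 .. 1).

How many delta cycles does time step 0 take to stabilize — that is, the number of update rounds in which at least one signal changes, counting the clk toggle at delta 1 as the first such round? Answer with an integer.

3

t=0 Δ0: s1=1 s5=1 s6=1 clk=0 s7=1 s0=0 s4=0 s2=1 s3=0
  Δ1: clk:0→1
  Δ2: s2:1→0
  Δ3: s7:1→0
  (3Δ to stable)
t=1 Δ0: s1=1 s5=1 s6=1 clk=1 s7=0 s0=0 s4=0 s2=0 s3=0
  Δ1: clk:1→0
  (1Δ to stable)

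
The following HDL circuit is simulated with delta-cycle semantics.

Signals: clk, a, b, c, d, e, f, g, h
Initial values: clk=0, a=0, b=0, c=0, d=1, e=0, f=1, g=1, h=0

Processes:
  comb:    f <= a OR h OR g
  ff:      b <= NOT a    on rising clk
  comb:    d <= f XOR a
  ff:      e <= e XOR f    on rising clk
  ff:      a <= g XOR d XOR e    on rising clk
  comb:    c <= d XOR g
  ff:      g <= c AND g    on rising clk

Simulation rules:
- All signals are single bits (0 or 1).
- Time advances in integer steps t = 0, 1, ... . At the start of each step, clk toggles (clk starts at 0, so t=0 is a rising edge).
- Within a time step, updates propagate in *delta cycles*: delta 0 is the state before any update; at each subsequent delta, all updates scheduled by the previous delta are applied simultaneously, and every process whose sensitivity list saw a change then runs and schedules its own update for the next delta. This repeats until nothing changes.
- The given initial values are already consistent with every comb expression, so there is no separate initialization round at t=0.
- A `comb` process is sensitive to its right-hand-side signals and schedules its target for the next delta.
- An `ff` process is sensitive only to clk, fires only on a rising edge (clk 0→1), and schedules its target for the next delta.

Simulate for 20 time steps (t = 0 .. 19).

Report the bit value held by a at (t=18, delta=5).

0

[bits: d,f,b,a,clk,h,e,c,g]
t=0: Δ0=110000001 Δ1=110010001 Δ2=111010100 Δ3=101010110 Δ4=001010110 Δ5=001010100 | 5Δ
t=1: Δ0=001010100 Δ1=001000100 | 1Δ
t=2: Δ0=001000100 Δ1=001010100 Δ2=001110100 Δ3=111110100 Δ4=011110110 Δ5=011110100 | 5Δ
t=3: Δ0=011110100 Δ1=011100100 | 1Δ
t=4: Δ0=011100100 Δ1=011110100 Δ2=010110000 | 2Δ
t=5: Δ0=010110000 Δ1=010100000 | 1Δ
t=6: Δ0=010100000 Δ1=010110000 Δ2=010010100 Δ3=100010100 Δ4=000010110 Δ5=000010100 | 5Δ
t=7: Δ0=000010100 Δ1=000000100 | 1Δ
t=8: Δ0=000000100 Δ1=000010100 Δ2=001110100 Δ3=111110100 Δ4=011110110 Δ5=011110100 | 5Δ
t=9: Δ0=011110100 Δ1=011100100 | 1Δ
t=10: Δ0=011100100 Δ1=011110100 Δ2=010110000 | 2Δ
t=11: Δ0=010110000 Δ1=010100000 | 1Δ
t=12: Δ0=010100000 Δ1=010110000 Δ2=010010100 Δ3=100010100 Δ4=000010110 Δ5=000010100 | 5Δ
t=13: Δ0=000010100 Δ1=000000100 | 1Δ
t=14: Δ0=000000100 Δ1=000010100 Δ2=001110100 Δ3=111110100 Δ4=011110110 Δ5=011110100 | 5Δ
t=15: Δ0=011110100 Δ1=011100100 | 1Δ
t=16: Δ0=011100100 Δ1=011110100 Δ2=010110000 | 2Δ
t=17: Δ0=010110000 Δ1=010100000 | 1Δ
t=18: Δ0=010100000 Δ1=010110000 Δ2=010010100 Δ3=100010100 Δ4=000010110 Δ5=000010100 | 5Δ
t=19: Δ0=000010100 Δ1=000000100 | 1Δ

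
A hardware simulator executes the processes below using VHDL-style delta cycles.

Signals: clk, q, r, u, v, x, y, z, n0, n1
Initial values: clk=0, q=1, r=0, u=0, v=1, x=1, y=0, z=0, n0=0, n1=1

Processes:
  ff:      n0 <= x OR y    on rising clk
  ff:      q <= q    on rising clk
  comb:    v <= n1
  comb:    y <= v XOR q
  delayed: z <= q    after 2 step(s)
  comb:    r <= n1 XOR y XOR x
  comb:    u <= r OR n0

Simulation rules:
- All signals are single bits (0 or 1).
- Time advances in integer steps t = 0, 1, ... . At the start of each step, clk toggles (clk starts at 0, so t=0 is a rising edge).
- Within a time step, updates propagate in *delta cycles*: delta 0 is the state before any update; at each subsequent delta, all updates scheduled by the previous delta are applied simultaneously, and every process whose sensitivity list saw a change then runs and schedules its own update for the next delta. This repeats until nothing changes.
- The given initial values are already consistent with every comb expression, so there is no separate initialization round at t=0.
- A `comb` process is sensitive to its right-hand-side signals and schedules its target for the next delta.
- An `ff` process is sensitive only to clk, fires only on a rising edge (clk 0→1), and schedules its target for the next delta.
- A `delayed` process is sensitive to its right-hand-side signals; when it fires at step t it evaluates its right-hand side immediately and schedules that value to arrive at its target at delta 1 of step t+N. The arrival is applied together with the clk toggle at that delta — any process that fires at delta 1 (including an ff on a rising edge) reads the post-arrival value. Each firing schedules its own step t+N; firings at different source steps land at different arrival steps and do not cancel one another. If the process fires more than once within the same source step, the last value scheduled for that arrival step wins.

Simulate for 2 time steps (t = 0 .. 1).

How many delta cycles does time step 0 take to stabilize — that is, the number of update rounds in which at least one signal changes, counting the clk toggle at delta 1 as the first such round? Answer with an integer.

[bits: n1,z,u,r,n0,y,q,x,clk,v]
t=0: Δ0=1000001101 Δ1=1000001111 Δ2=1000101111 Δ3=1010101111 | 3Δ
t=1: Δ0=1010101111 Δ1=1010101101 | 1Δ

3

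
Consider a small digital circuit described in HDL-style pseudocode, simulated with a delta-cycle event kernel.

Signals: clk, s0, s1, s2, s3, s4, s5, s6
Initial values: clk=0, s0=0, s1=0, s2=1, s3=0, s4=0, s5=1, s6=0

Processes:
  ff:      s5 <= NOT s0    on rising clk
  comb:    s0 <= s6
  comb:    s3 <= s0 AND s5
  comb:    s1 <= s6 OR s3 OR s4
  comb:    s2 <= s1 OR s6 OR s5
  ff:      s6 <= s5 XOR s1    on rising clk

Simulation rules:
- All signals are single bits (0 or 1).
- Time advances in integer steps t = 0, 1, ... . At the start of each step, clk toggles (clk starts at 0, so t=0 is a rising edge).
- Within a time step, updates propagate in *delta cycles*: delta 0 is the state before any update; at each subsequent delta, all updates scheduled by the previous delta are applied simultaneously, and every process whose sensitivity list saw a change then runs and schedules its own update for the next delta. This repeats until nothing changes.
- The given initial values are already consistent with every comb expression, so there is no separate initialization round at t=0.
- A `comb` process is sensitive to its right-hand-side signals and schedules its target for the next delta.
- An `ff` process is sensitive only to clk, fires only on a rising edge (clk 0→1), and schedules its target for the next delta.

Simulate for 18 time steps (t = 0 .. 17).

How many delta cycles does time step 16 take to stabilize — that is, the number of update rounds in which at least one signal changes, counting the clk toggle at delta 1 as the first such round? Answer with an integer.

[bits: s1,s0,s4,s3,s5,s6,clk,s2]
t=0: Δ0=00001001 Δ1=00001011 Δ2=00001111 Δ3=11001111 Δ4=11011111 | 4Δ
t=1: Δ0=11011111 Δ1=11011101 | 1Δ
t=2: Δ0=11011101 Δ1=11011111 Δ2=11010011 Δ3=10000011 Δ4=00000011 Δ5=00000010 | 5Δ
t=3: Δ0=00000010 Δ1=00000000 | 1Δ
t=4: Δ0=00000000 Δ1=00000010 Δ2=00001010 Δ3=00001011 | 3Δ
t=5: Δ0=00001011 Δ1=00001001 | 1Δ
t=6: Δ0=00001001 Δ1=00001011 Δ2=00001111 Δ3=11001111 Δ4=11011111 | 4Δ
t=7: Δ0=11011111 Δ1=11011101 | 1Δ
t=8: Δ0=11011101 Δ1=11011111 Δ2=11010011 Δ3=10000011 Δ4=00000011 Δ5=00000010 | 5Δ
t=9: Δ0=00000010 Δ1=00000000 | 1Δ
t=10: Δ0=00000000 Δ1=00000010 Δ2=00001010 Δ3=00001011 | 3Δ
t=11: Δ0=00001011 Δ1=00001001 | 1Δ
t=12: Δ0=00001001 Δ1=00001011 Δ2=00001111 Δ3=11001111 Δ4=11011111 | 4Δ
t=13: Δ0=11011111 Δ1=11011101 | 1Δ
t=14: Δ0=11011101 Δ1=11011111 Δ2=11010011 Δ3=10000011 Δ4=00000011 Δ5=00000010 | 5Δ
t=15: Δ0=00000010 Δ1=00000000 | 1Δ
t=16: Δ0=00000000 Δ1=00000010 Δ2=00001010 Δ3=00001011 | 3Δ
t=17: Δ0=00001011 Δ1=00001001 | 1Δ

3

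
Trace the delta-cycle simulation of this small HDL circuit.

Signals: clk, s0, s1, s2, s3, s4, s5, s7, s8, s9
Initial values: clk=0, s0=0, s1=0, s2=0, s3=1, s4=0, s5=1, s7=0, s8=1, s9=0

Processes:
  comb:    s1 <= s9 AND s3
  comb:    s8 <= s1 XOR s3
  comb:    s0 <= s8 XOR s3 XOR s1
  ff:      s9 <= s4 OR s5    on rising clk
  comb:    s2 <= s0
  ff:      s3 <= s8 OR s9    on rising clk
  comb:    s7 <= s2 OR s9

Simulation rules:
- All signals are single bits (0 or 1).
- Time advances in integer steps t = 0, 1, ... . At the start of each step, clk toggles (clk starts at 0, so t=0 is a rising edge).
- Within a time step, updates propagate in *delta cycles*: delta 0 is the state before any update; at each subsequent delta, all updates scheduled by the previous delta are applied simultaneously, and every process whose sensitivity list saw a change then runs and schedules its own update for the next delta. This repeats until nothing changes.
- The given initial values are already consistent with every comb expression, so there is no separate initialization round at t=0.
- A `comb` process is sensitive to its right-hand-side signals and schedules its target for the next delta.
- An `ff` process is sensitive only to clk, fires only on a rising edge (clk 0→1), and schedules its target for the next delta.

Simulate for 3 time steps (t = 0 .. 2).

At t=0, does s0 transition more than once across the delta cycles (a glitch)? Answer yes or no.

yes

[bits: s4,s0,s7,s1,s5,s3,clk,s8,s9,s2]
t=0: Δ0=0000110100 Δ1=0000111100 Δ2=0000111110 Δ3=0011111110 Δ4=0111111010 Δ5=0011111011 Δ6=0011111010 | 6Δ
t=1: Δ0=0011111010 Δ1=0011110010 | 1Δ
t=2: Δ0=0011110010 Δ1=0011111010 | 1Δ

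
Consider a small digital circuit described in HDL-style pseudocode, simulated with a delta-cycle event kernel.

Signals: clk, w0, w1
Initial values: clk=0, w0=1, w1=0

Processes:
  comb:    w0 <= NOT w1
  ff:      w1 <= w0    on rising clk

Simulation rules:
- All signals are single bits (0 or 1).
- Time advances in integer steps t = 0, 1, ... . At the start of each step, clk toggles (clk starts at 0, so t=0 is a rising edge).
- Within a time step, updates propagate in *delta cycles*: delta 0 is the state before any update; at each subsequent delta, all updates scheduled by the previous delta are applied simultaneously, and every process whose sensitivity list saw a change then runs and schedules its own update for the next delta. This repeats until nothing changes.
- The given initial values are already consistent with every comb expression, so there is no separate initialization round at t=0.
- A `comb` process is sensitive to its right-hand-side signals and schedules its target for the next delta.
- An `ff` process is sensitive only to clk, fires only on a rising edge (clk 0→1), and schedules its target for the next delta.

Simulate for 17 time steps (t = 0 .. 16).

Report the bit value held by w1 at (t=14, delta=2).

0

t0.Δ0 w1=0 clk=0 w0=1
t0.Δ1 w1=0 clk=1 w0=1
t0.Δ2 w1=1 clk=1 w0=1
t0.Δ3 w1=1 clk=1 w0=0
t1.Δ0 w1=1 clk=1 w0=0
t1.Δ1 w1=1 clk=0 w0=0
t2.Δ0 w1=1 clk=0 w0=0
t2.Δ1 w1=1 clk=1 w0=0
t2.Δ2 w1=0 clk=1 w0=0
t2.Δ3 w1=0 clk=1 w0=1
t3.Δ0 w1=0 clk=1 w0=1
t3.Δ1 w1=0 clk=0 w0=1
t4.Δ0 w1=0 clk=0 w0=1
t4.Δ1 w1=0 clk=1 w0=1
t4.Δ2 w1=1 clk=1 w0=1
t4.Δ3 w1=1 clk=1 w0=0
t5.Δ0 w1=1 clk=1 w0=0
t5.Δ1 w1=1 clk=0 w0=0
t6.Δ0 w1=1 clk=0 w0=0
t6.Δ1 w1=1 clk=1 w0=0
t6.Δ2 w1=0 clk=1 w0=0
t6.Δ3 w1=0 clk=1 w0=1
t7.Δ0 w1=0 clk=1 w0=1
t7.Δ1 w1=0 clk=0 w0=1
t8.Δ0 w1=0 clk=0 w0=1
t8.Δ1 w1=0 clk=1 w0=1
t8.Δ2 w1=1 clk=1 w0=1
t8.Δ3 w1=1 clk=1 w0=0
t9.Δ0 w1=1 clk=1 w0=0
t9.Δ1 w1=1 clk=0 w0=0
t10.Δ0 w1=1 clk=0 w0=0
t10.Δ1 w1=1 clk=1 w0=0
t10.Δ2 w1=0 clk=1 w0=0
t10.Δ3 w1=0 clk=1 w0=1
t11.Δ0 w1=0 clk=1 w0=1
t11.Δ1 w1=0 clk=0 w0=1
t12.Δ0 w1=0 clk=0 w0=1
t12.Δ1 w1=0 clk=1 w0=1
t12.Δ2 w1=1 clk=1 w0=1
t12.Δ3 w1=1 clk=1 w0=0
t13.Δ0 w1=1 clk=1 w0=0
t13.Δ1 w1=1 clk=0 w0=0
t14.Δ0 w1=1 clk=0 w0=0
t14.Δ1 w1=1 clk=1 w0=0
t14.Δ2 w1=0 clk=1 w0=0
t14.Δ3 w1=0 clk=1 w0=1
t15.Δ0 w1=0 clk=1 w0=1
t15.Δ1 w1=0 clk=0 w0=1
t16.Δ0 w1=0 clk=0 w0=1
t16.Δ1 w1=0 clk=1 w0=1
t16.Δ2 w1=1 clk=1 w0=1
t16.Δ3 w1=1 clk=1 w0=0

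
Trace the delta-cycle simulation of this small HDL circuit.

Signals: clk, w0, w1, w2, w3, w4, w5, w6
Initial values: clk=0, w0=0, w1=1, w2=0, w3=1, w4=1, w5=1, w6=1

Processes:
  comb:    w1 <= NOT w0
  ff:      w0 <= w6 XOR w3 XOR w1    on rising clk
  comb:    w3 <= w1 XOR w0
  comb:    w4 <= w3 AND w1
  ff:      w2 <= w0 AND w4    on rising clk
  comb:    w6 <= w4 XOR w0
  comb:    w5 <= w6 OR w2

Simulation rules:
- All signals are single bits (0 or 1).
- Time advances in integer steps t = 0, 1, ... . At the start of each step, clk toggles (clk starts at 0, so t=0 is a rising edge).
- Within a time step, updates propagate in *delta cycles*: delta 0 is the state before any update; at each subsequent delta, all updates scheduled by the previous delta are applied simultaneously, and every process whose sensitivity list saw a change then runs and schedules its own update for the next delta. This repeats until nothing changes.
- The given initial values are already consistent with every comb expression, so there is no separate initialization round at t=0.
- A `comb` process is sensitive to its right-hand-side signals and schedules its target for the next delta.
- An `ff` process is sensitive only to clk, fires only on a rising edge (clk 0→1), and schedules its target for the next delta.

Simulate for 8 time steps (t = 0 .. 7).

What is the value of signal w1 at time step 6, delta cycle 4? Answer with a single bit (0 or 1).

t=0 Δ0: w2=0 w1=1 w5=1 w4=1 w0=0 w3=1 clk=0 w6=1
  Δ1: clk:0→1
  Δ2: w0:0→1
  Δ3: w1:1→0, w3:1→0, w6:1→0
  Δ4: w5:1→0, w4:1→0, w3:0→1
  Δ5: w6:0→1
  Δ6: w5:0→1
  (6Δ to stable)
t=1 Δ0: w2=0 w1=0 w5=1 w4=0 w0=1 w3=1 clk=1 w6=1
  Δ1: clk:1→0
  (1Δ to stable)
t=2 Δ0: w2=0 w1=0 w5=1 w4=0 w0=1 w3=1 clk=0 w6=1
  Δ1: clk:0→1
  Δ2: w0:1→0
  Δ3: w1:0→1, w3:1→0, w6:1→0
  Δ4: w5:1→0, w3:0→1
  Δ5: w4:0→1
  Δ6: w6:0→1
  Δ7: w5:0→1
  (7Δ to stable)
t=3 Δ0: w2=0 w1=1 w5=1 w4=1 w0=0 w3=1 clk=1 w6=1
  Δ1: clk:1→0
  (1Δ to stable)
t=4 Δ0: w2=0 w1=1 w5=1 w4=1 w0=0 w3=1 clk=0 w6=1
  Δ1: clk:0→1
  Δ2: w0:0→1
  Δ3: w1:1→0, w3:1→0, w6:1→0
  Δ4: w5:1→0, w4:1→0, w3:0→1
  Δ5: w6:0→1
  Δ6: w5:0→1
  (6Δ to stable)
t=5 Δ0: w2=0 w1=0 w5=1 w4=0 w0=1 w3=1 clk=1 w6=1
  Δ1: clk:1→0
  (1Δ to stable)
t=6 Δ0: w2=0 w1=0 w5=1 w4=0 w0=1 w3=1 clk=0 w6=1
  Δ1: clk:0→1
  Δ2: w0:1→0
  Δ3: w1:0→1, w3:1→0, w6:1→0
  Δ4: w5:1→0, w3:0→1
  Δ5: w4:0→1
  Δ6: w6:0→1
  Δ7: w5:0→1
  (7Δ to stable)
t=7 Δ0: w2=0 w1=1 w5=1 w4=1 w0=0 w3=1 clk=1 w6=1
  Δ1: clk:1→0
  (1Δ to stable)

1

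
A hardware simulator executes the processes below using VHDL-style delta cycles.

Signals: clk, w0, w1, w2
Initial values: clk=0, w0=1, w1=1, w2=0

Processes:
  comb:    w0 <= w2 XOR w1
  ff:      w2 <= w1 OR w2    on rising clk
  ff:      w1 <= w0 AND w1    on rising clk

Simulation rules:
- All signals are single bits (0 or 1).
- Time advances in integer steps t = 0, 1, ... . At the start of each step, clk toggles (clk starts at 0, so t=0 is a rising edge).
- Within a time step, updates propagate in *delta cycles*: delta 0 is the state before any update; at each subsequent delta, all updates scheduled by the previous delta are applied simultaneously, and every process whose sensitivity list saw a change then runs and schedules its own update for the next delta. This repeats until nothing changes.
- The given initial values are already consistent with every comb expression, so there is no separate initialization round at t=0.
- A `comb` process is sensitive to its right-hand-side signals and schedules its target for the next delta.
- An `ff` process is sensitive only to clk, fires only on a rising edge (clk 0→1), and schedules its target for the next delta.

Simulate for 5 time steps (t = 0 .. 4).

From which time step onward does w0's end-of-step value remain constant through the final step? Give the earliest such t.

t=0 Δ0: clk=0 w1=1 w0=1 w2=0
  Δ1: clk:0→1
  Δ2: w2:0→1
  Δ3: w0:1→0
  (3Δ to stable)
t=1 Δ0: clk=1 w1=1 w0=0 w2=1
  Δ1: clk:1→0
  (1Δ to stable)
t=2 Δ0: clk=0 w1=1 w0=0 w2=1
  Δ1: clk:0→1
  Δ2: w1:1→0
  Δ3: w0:0→1
  (3Δ to stable)
t=3 Δ0: clk=1 w1=0 w0=1 w2=1
  Δ1: clk:1→0
  (1Δ to stable)
t=4 Δ0: clk=0 w1=0 w0=1 w2=1
  Δ1: clk:0→1
  (1Δ to stable)

2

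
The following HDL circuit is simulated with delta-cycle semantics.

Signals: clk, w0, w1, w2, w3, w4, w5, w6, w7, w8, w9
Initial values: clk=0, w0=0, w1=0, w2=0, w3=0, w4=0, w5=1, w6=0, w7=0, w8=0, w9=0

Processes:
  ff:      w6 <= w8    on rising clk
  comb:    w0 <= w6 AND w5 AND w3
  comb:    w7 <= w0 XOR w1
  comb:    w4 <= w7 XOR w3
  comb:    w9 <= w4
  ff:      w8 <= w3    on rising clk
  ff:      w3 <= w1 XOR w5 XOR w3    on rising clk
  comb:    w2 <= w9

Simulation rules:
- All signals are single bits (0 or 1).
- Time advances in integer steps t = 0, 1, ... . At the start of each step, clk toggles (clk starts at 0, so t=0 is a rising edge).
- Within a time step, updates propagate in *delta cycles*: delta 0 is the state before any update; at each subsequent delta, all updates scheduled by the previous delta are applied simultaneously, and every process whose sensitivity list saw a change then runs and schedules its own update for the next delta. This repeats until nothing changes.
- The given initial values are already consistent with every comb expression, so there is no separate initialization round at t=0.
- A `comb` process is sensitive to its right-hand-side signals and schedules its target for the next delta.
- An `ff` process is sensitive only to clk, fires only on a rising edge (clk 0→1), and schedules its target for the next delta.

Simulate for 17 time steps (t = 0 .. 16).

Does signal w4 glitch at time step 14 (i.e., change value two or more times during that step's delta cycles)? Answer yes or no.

yes

t=0 Δ0: w6=0 w0=0 w3=0 w7=0 w9=0 w8=0 w5=1 clk=0 w2=0 w1=0 w4=0
  Δ1: clk:0→1
  Δ2: w3:0→1
  Δ3: w4:0→1
  Δ4: w9:0→1
  Δ5: w2:0→1
  (5Δ to stable)
t=1 Δ0: w6=0 w0=0 w3=1 w7=0 w9=1 w8=0 w5=1 clk=1 w2=1 w1=0 w4=1
  Δ1: clk:1→0
  (1Δ to stable)
t=2 Δ0: w6=0 w0=0 w3=1 w7=0 w9=1 w8=0 w5=1 clk=0 w2=1 w1=0 w4=1
  Δ1: clk:0→1
  Δ2: w3:1→0, w8:0→1
  Δ3: w4:1→0
  Δ4: w9:1→0
  Δ5: w2:1→0
  (5Δ to stable)
t=3 Δ0: w6=0 w0=0 w3=0 w7=0 w9=0 w8=1 w5=1 clk=1 w2=0 w1=0 w4=0
  Δ1: clk:1→0
  (1Δ to stable)
t=4 Δ0: w6=0 w0=0 w3=0 w7=0 w9=0 w8=1 w5=1 clk=0 w2=0 w1=0 w4=0
  Δ1: clk:0→1
  Δ2: w6:0→1, w3:0→1, w8:1→0
  Δ3: w0:0→1, w4:0→1
  Δ4: w7:0→1, w9:0→1
  Δ5: w2:0→1, w4:1→0
  Δ6: w9:1→0
  Δ7: w2:1→0
  (7Δ to stable)
t=5 Δ0: w6=1 w0=1 w3=1 w7=1 w9=0 w8=0 w5=1 clk=1 w2=0 w1=0 w4=0
  Δ1: clk:1→0
  (1Δ to stable)
t=6 Δ0: w6=1 w0=1 w3=1 w7=1 w9=0 w8=0 w5=1 clk=0 w2=0 w1=0 w4=0
  Δ1: clk:0→1
  Δ2: w6:1→0, w3:1→0, w8:0→1
  Δ3: w0:1→0, w4:0→1
  Δ4: w7:1→0, w9:0→1
  Δ5: w2:0→1, w4:1→0
  Δ6: w9:1→0
  Δ7: w2:1→0
  (7Δ to stable)
t=7 Δ0: w6=0 w0=0 w3=0 w7=0 w9=0 w8=1 w5=1 clk=1 w2=0 w1=0 w4=0
  Δ1: clk:1→0
  (1Δ to stable)
t=8 Δ0: w6=0 w0=0 w3=0 w7=0 w9=0 w8=1 w5=1 clk=0 w2=0 w1=0 w4=0
  Δ1: clk:0→1
  Δ2: w6:0→1, w3:0→1, w8:1→0
  Δ3: w0:0→1, w4:0→1
  Δ4: w7:0→1, w9:0→1
  Δ5: w2:0→1, w4:1→0
  Δ6: w9:1→0
  Δ7: w2:1→0
  (7Δ to stable)
t=9 Δ0: w6=1 w0=1 w3=1 w7=1 w9=0 w8=0 w5=1 clk=1 w2=0 w1=0 w4=0
  Δ1: clk:1→0
  (1Δ to stable)
t=10 Δ0: w6=1 w0=1 w3=1 w7=1 w9=0 w8=0 w5=1 clk=0 w2=0 w1=0 w4=0
  Δ1: clk:0→1
  Δ2: w6:1→0, w3:1→0, w8:0→1
  Δ3: w0:1→0, w4:0→1
  Δ4: w7:1→0, w9:0→1
  Δ5: w2:0→1, w4:1→0
  Δ6: w9:1→0
  Δ7: w2:1→0
  (7Δ to stable)
t=11 Δ0: w6=0 w0=0 w3=0 w7=0 w9=0 w8=1 w5=1 clk=1 w2=0 w1=0 w4=0
  Δ1: clk:1→0
  (1Δ to stable)
t=12 Δ0: w6=0 w0=0 w3=0 w7=0 w9=0 w8=1 w5=1 clk=0 w2=0 w1=0 w4=0
  Δ1: clk:0→1
  Δ2: w6:0→1, w3:0→1, w8:1→0
  Δ3: w0:0→1, w4:0→1
  Δ4: w7:0→1, w9:0→1
  Δ5: w2:0→1, w4:1→0
  Δ6: w9:1→0
  Δ7: w2:1→0
  (7Δ to stable)
t=13 Δ0: w6=1 w0=1 w3=1 w7=1 w9=0 w8=0 w5=1 clk=1 w2=0 w1=0 w4=0
  Δ1: clk:1→0
  (1Δ to stable)
t=14 Δ0: w6=1 w0=1 w3=1 w7=1 w9=0 w8=0 w5=1 clk=0 w2=0 w1=0 w4=0
  Δ1: clk:0→1
  Δ2: w6:1→0, w3:1→0, w8:0→1
  Δ3: w0:1→0, w4:0→1
  Δ4: w7:1→0, w9:0→1
  Δ5: w2:0→1, w4:1→0
  Δ6: w9:1→0
  Δ7: w2:1→0
  (7Δ to stable)
t=15 Δ0: w6=0 w0=0 w3=0 w7=0 w9=0 w8=1 w5=1 clk=1 w2=0 w1=0 w4=0
  Δ1: clk:1→0
  (1Δ to stable)
t=16 Δ0: w6=0 w0=0 w3=0 w7=0 w9=0 w8=1 w5=1 clk=0 w2=0 w1=0 w4=0
  Δ1: clk:0→1
  Δ2: w6:0→1, w3:0→1, w8:1→0
  Δ3: w0:0→1, w4:0→1
  Δ4: w7:0→1, w9:0→1
  Δ5: w2:0→1, w4:1→0
  Δ6: w9:1→0
  Δ7: w2:1→0
  (7Δ to stable)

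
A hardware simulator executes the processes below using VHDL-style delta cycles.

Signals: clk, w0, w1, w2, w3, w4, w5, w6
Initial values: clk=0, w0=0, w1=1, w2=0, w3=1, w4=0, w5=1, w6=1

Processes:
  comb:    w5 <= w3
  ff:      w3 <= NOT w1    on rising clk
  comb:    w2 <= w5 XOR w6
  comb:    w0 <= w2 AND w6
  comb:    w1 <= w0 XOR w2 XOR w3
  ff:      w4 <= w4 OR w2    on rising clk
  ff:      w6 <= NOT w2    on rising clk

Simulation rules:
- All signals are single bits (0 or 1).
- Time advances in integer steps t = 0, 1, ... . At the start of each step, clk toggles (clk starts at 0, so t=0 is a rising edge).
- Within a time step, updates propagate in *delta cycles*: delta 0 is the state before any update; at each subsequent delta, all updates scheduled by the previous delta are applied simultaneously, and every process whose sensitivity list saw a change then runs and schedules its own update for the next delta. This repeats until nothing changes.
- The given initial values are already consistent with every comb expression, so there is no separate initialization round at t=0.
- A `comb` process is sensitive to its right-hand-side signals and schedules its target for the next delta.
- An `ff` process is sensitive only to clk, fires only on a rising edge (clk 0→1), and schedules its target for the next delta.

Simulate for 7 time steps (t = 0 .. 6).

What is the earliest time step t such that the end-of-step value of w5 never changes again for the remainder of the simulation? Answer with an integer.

2

t=0 Δ0: w5=1 w3=1 clk=0 w4=0 w2=0 w6=1 w1=1 w0=0
  Δ1: clk:0→1
  Δ2: w3:1→0
  Δ3: w5:1→0, w1:1→0
  Δ4: w2:0→1
  Δ5: w1:0→1, w0:0→1
  Δ6: w1:1→0
  (6Δ to stable)
t=1 Δ0: w5=0 w3=0 clk=1 w4=0 w2=1 w6=1 w1=0 w0=1
  Δ1: clk:1→0
  (1Δ to stable)
t=2 Δ0: w5=0 w3=0 clk=0 w4=0 w2=1 w6=1 w1=0 w0=1
  Δ1: clk:0→1
  Δ2: w3:0→1, w4:0→1, w6:1→0
  Δ3: w5:0→1, w2:1→0, w1:0→1, w0:1→0
  Δ4: w2:0→1
  Δ5: w1:1→0
  (5Δ to stable)
t=3 Δ0: w5=1 w3=1 clk=1 w4=1 w2=1 w6=0 w1=0 w0=0
  Δ1: clk:1→0
  (1Δ to stable)
t=4 Δ0: w5=1 w3=1 clk=0 w4=1 w2=1 w6=0 w1=0 w0=0
  Δ1: clk:0→1
  (1Δ to stable)
t=5 Δ0: w5=1 w3=1 clk=1 w4=1 w2=1 w6=0 w1=0 w0=0
  Δ1: clk:1→0
  (1Δ to stable)
t=6 Δ0: w5=1 w3=1 clk=0 w4=1 w2=1 w6=0 w1=0 w0=0
  Δ1: clk:0→1
  (1Δ to stable)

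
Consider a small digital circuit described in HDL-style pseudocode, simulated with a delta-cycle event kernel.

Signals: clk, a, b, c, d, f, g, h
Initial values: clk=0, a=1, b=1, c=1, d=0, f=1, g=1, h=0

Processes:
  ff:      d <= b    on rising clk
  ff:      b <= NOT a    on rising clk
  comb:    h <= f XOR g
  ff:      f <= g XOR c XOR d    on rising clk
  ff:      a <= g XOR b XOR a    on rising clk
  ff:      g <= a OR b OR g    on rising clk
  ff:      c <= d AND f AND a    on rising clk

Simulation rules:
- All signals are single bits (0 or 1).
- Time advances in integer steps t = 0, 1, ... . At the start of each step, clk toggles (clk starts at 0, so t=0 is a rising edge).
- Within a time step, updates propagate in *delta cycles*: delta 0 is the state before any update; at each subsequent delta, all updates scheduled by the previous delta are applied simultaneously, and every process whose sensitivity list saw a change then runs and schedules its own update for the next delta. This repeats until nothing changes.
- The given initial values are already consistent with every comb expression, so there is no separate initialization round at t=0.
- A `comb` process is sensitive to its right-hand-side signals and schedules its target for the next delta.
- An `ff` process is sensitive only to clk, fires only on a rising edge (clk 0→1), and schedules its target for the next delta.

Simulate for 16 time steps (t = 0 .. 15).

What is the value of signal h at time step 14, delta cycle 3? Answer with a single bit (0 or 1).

t0.Δ0 a=1 g=1 b=1 clk=0 c=1 f=1 d=0 h=0
t0.Δ1 a=1 g=1 b=1 clk=1 c=1 f=1 d=0 h=0
t0.Δ2 a=1 g=1 b=0 clk=1 c=0 f=0 d=1 h=0
t0.Δ3 a=1 g=1 b=0 clk=1 c=0 f=0 d=1 h=1
t1.Δ0 a=1 g=1 b=0 clk=1 c=0 f=0 d=1 h=1
t1.Δ1 a=1 g=1 b=0 clk=0 c=0 f=0 d=1 h=1
t2.Δ0 a=1 g=1 b=0 clk=0 c=0 f=0 d=1 h=1
t2.Δ1 a=1 g=1 b=0 clk=1 c=0 f=0 d=1 h=1
t2.Δ2 a=0 g=1 b=0 clk=1 c=0 f=0 d=0 h=1
t3.Δ0 a=0 g=1 b=0 clk=1 c=0 f=0 d=0 h=1
t3.Δ1 a=0 g=1 b=0 clk=0 c=0 f=0 d=0 h=1
t4.Δ0 a=0 g=1 b=0 clk=0 c=0 f=0 d=0 h=1
t4.Δ1 a=0 g=1 b=0 clk=1 c=0 f=0 d=0 h=1
t4.Δ2 a=1 g=1 b=1 clk=1 c=0 f=1 d=0 h=1
t4.Δ3 a=1 g=1 b=1 clk=1 c=0 f=1 d=0 h=0
t5.Δ0 a=1 g=1 b=1 clk=1 c=0 f=1 d=0 h=0
t5.Δ1 a=1 g=1 b=1 clk=0 c=0 f=1 d=0 h=0
t6.Δ0 a=1 g=1 b=1 clk=0 c=0 f=1 d=0 h=0
t6.Δ1 a=1 g=1 b=1 clk=1 c=0 f=1 d=0 h=0
t6.Δ2 a=1 g=1 b=0 clk=1 c=0 f=1 d=1 h=0
t7.Δ0 a=1 g=1 b=0 clk=1 c=0 f=1 d=1 h=0
t7.Δ1 a=1 g=1 b=0 clk=0 c=0 f=1 d=1 h=0
t8.Δ0 a=1 g=1 b=0 clk=0 c=0 f=1 d=1 h=0
t8.Δ1 a=1 g=1 b=0 clk=1 c=0 f=1 d=1 h=0
t8.Δ2 a=0 g=1 b=0 clk=1 c=1 f=0 d=0 h=0
t8.Δ3 a=0 g=1 b=0 clk=1 c=1 f=0 d=0 h=1
t9.Δ0 a=0 g=1 b=0 clk=1 c=1 f=0 d=0 h=1
t9.Δ1 a=0 g=1 b=0 clk=0 c=1 f=0 d=0 h=1
t10.Δ0 a=0 g=1 b=0 clk=0 c=1 f=0 d=0 h=1
t10.Δ1 a=0 g=1 b=0 clk=1 c=1 f=0 d=0 h=1
t10.Δ2 a=1 g=1 b=1 clk=1 c=0 f=0 d=0 h=1
t11.Δ0 a=1 g=1 b=1 clk=1 c=0 f=0 d=0 h=1
t11.Δ1 a=1 g=1 b=1 clk=0 c=0 f=0 d=0 h=1
t12.Δ0 a=1 g=1 b=1 clk=0 c=0 f=0 d=0 h=1
t12.Δ1 a=1 g=1 b=1 clk=1 c=0 f=0 d=0 h=1
t12.Δ2 a=1 g=1 b=0 clk=1 c=0 f=1 d=1 h=1
t12.Δ3 a=1 g=1 b=0 clk=1 c=0 f=1 d=1 h=0
t13.Δ0 a=1 g=1 b=0 clk=1 c=0 f=1 d=1 h=0
t13.Δ1 a=1 g=1 b=0 clk=0 c=0 f=1 d=1 h=0
t14.Δ0 a=1 g=1 b=0 clk=0 c=0 f=1 d=1 h=0
t14.Δ1 a=1 g=1 b=0 clk=1 c=0 f=1 d=1 h=0
t14.Δ2 a=0 g=1 b=0 clk=1 c=1 f=0 d=0 h=0
t14.Δ3 a=0 g=1 b=0 clk=1 c=1 f=0 d=0 h=1
t15.Δ0 a=0 g=1 b=0 clk=1 c=1 f=0 d=0 h=1
t15.Δ1 a=0 g=1 b=0 clk=0 c=1 f=0 d=0 h=1

1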